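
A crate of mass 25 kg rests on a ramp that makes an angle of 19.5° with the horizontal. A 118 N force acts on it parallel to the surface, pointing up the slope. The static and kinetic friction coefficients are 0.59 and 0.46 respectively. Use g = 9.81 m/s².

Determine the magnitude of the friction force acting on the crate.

The normal reaction is N = m g cos θ = 231.2 N.
The friction needed for equilibrium is m g sin θ − P = 81.87 − 118 = -36.13 N, measured positive up-slope.
Static friction can supply at most μ_s N = 136.4 N.
Since |-36.13| ≤ 136.4 N, the crate remains in static equilibrium and friction takes exactly the required value.

f ≈ 36.1 N (down the incline)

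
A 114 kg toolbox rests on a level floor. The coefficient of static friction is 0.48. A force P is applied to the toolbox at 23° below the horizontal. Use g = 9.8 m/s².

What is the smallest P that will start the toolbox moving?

N = m g + P sin α (the push presses the toolbox into the level floor).
At impending slip, P cos α = μ_s N = μ_s (m g + P sin α).
Solving: P (cos α − μ_s sin α) = μ_s m g → P = 0.48×1120/(cos 23° − 0.48 sin 23°) = 536/0.733 = 732 N.

P ≈ 732 N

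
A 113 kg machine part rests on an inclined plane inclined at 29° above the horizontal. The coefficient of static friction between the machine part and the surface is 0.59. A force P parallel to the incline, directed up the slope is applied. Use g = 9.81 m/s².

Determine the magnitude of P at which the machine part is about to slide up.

At impending motion up the slope, friction acts down-slope at its limit: f = μ_s N.
P is parallel to the surface, so N = m g cos θ = 970 N.
Along the incline: P = m g sin θ + μ_s N = 537 + 0.59×970 = 1110 N.

P ≈ 1110 N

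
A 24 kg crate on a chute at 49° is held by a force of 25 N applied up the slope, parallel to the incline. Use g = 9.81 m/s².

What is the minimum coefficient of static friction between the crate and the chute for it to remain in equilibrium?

μ_s,min ≈ 0.989

N = m g cos θ = 154.5 N.
Friction must make up the shortfall along the incline: f = m g sin θ − P = 177.7 − 25 = 152.7 N.
At the threshold f = μ_s N, so μ_s,min = 152.7/154.5 = 0.989.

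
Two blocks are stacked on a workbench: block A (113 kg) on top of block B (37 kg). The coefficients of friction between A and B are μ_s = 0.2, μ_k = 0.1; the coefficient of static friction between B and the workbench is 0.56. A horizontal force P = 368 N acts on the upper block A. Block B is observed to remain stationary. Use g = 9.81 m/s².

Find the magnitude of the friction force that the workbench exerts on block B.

f ≈ 111 N

Between the blocks, N₁ = m_A g = 1109 N.
Maximum static friction on A from B: μ_s N₁ = 0.2×1109 = 221.7 N.
Since P = 368 N > 221.7 N, A slides on B; the A–B friction is kinetic: f₁ = μ_k N₁ = 0.1×1109 = 111 N.
By Newton's third law B feels 111 N forward from A. With B stationary, the floor's static friction on B balances it: f₂ = 111 N (well within μ_s(m_A+m_B)g = 824 N).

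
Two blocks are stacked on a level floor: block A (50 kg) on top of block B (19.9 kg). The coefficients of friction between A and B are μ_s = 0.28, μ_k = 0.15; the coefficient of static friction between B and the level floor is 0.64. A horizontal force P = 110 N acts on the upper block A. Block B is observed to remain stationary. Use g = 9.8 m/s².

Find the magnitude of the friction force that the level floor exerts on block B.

f ≈ 110 N

The normal force B exerts on A is simply A's weight, N₁ = 490 N.
So the A–B interface can sustain at most μ_s N₁ = 137.2 N of static friction.
P = 110 N is within that limit, so A and B move together (both at rest); the A–B friction is simply f₁ = P = 110 N.
By Newton's third law B feels 110 N forward from A. With B stationary, the floor's static friction on B balances it: f₂ = 110 N (well within μ_s(m_A+m_B)g = 438.4 N).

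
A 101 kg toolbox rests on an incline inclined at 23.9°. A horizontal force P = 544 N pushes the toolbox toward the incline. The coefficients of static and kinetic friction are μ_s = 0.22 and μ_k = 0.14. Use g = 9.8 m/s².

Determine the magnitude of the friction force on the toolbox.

Normal direction: N = m g cos θ + P sin θ = 1125 N.
Along the incline, the net driving force (taking up-slope positive) is P cos θ − m g sin θ = 497.4 − 401 = 96.35 N, so equilibrium requires friction f = -96.35 N (down-slope).
Maximum static friction: μ_s N = 0.22 × 1125 = 247.6 N.
|f_req| = 96.35 ≤ 247.6 N → the toolbox is in equilibrium; friction equals the required value.

f ≈ 96.3 N (down the incline)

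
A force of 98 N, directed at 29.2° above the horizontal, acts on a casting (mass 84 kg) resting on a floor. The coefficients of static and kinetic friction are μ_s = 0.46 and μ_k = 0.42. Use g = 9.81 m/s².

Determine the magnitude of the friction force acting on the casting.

The vertical component of P reduces the normal force: N = m g − P sin α = 824 − 47.81 = 776.2 N.
The horizontal driving force is P cos α = 85.55 N, so equilibrium needs friction f = 85.55 N.
μ_s N = 0.46 × 776.2 = 357.1 N.
Since 85.55 N does not exceed the limit, the casting stays at rest and f = 85.5 N.

f ≈ 85.5 N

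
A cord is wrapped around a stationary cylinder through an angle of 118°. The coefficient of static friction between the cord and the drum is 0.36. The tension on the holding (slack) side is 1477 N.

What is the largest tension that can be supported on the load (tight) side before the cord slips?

T_max ≈ 3100 N

At impending slip the capstan equation gives T₂/T₁ = e^{μβ} with β in radians.
β = 118° × π/180 = 2.059 rad.
e^{μβ} = e^{0.36×2.059} = 2.099.
T₂ = T₁ · e^{μβ} = 1477 × 2.099 = 3100 N.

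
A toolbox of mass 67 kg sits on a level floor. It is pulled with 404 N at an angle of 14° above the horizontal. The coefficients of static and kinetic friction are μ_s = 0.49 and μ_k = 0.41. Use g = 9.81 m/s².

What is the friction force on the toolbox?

N = m g − P sin α = 657.3 − 404×sin 14° = 559.5 N.
Horizontally, friction must balance P cos α = 392 N.
μ_s N = 0.49 × 559.5 = 274.2 N.
The required friction exceeds μ_s N, so the toolbox moves and f = μ_k N = 229 N.

f ≈ 229 N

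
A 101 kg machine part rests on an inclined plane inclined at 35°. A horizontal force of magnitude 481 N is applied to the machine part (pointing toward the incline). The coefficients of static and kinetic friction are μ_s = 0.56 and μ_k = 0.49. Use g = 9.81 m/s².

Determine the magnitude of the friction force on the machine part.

f ≈ 174 N (up the incline)

Normal direction: N = m g cos θ + P sin θ = 1088 N.
Parallel to the incline: P cos θ − m g sin θ = 394 − 568.3 = -174.3 N; the friction needed to balance this is 174.3 N acting up the slope.
Maximum static friction: μ_s N = 0.56 × 1088 = 609 N.
Since 174.3 N is within the 609 N limit, the machine part stays put and friction is exactly 174 N.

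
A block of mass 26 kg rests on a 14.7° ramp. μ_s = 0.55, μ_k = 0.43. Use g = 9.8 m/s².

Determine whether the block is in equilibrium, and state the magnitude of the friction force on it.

f ≈ 64.7 N

N = m g cos θ = 246 N.
Down-slope weight component: m g sin θ = 64.7 N.
μ_s N = 136 N.
64.7 ≤ 136 N, so it stays put; friction = 64.7 N.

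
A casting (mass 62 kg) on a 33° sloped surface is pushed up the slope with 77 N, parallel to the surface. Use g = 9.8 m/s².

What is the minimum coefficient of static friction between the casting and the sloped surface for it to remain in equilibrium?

μ_s,min ≈ 0.498

N = m g cos θ = 509.6 N.
Friction must make up the shortfall along the incline: f = m g sin θ − P = 330.9 − 77 = 253.9 N.
At the threshold f = μ_s N, so μ_s,min = 253.9/509.6 = 0.498.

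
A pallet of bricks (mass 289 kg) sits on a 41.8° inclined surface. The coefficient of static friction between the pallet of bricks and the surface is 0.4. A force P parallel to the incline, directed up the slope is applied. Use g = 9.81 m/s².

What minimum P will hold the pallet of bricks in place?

P_min ≈ 1040 N

The pallet of bricks tends to slide down (tan θ > μ_s), so at the point of impending slip friction acts up-slope at its limit: f = μ_s N.
P is parallel to the surface, so N = m g cos θ = 2110 N.
Along the incline: P + μ_s N = m g sin θ, so P = 1890 − 0.4×2110 = 1040 N.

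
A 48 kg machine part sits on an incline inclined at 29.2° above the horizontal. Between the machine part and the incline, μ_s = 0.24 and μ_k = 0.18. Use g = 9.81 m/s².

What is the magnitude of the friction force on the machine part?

Normal force: N = m g cos θ = 48 × 9.81 × cos 29.2° = 411 N.
Along the slope the weight component is m g sin θ = 229.7 N; friction must supply exactly this, acting up-slope.
The static-friction ceiling is μ_s N = 0.24 × 411 = 98.65 N.
|229.7| exceeds 98.65 N, so the machine part slips down-slope; friction is kinetic, f = μ_k N = 0.18×411 = 74 N.

f ≈ 74 N (up the incline)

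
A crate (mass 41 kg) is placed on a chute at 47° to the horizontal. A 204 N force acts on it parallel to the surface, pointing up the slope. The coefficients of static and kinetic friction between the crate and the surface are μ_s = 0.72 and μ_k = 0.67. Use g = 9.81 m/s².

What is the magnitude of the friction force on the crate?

f ≈ 90.2 N (up the incline)

Perpendicular to the surface, N = m g cos θ = 41·9.81·cos 47° = 274.3 N.
The friction needed for equilibrium is m g sin θ − P = 294.2 − 204 = 90.16 N, measured positive up-slope.
The static-friction ceiling is μ_s N = 0.72 × 274.3 = 197.5 N.
Since |90.16| ≤ 197.5 N, the crate remains in static equilibrium and friction takes exactly the required value.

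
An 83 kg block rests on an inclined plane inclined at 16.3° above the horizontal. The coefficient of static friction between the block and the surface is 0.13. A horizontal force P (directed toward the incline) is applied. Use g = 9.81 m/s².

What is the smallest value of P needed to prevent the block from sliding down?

The block tends to slide down (tan θ > μ_s), so at the point of impending slip friction acts up-slope at its limit: f = μ_s N.
Perpendicular to the incline: N = m g cos θ + P sin θ.
Along the incline: P cos θ + μ_s N = m g sin θ, i.e. P cos θ + μ_s (m g cos θ + P sin θ) = m g sin θ.
Solving, P (cos θ + μ_s sin θ) = m g (sin θ − μ_s cos θ), so P = 814×0.1559/0.9963 = 127 N.

P_min ≈ 127 N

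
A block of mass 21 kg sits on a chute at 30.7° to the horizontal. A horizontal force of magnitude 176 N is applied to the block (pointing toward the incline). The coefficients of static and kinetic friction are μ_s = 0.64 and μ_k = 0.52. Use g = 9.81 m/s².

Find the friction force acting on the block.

f ≈ 46.2 N (down the incline)

Normal direction: N = m g cos θ + P sin θ = 267 N.
Along the incline, the net driving force (taking up-slope positive) is P cos θ − m g sin θ = 151.3 − 105.2 = 46.16 N, so equilibrium requires friction f = -46.16 N (down-slope).
The limit of static friction is μ_s N = 170.9 N.
|f_req| = 46.16 ≤ 170.9 N → the block is in equilibrium; friction equals the required value.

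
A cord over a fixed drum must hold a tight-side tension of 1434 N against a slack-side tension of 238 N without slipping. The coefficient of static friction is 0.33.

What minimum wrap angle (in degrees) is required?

T₂/T₁ = e^{μβ} → β = ln(T₂/T₁)/μ.
β = ln(1434/238)/0.33 = 1.796/0.33 = 5.442 rad.
In degrees: β = 5.442 × 180/π = 312°.

β_min ≈ 312°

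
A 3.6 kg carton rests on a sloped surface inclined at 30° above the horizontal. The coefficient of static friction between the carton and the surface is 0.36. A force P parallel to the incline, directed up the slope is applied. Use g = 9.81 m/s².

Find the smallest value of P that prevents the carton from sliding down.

P_min ≈ 6.65 N

The carton tends to slide down (tan θ > μ_s), so at the point of impending slip friction acts up-slope at its limit: f = μ_s N.
P is parallel to the surface, so N = m g cos θ = 30.6 N.
Along the incline: P + μ_s N = m g sin θ, so P = 17.7 − 0.36×30.6 = 6.65 N.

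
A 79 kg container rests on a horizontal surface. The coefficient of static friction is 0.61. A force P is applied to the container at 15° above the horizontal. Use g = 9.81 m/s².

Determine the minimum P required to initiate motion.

N = m g − P sin α (the pull lifts the container).
At impending slip, P cos α = μ_s N = μ_s (m g − P sin α).
Solving: P (cos α + μ_s sin α) = μ_s m g → P = 0.61×775/(cos 15° + 0.61 sin 15°) = 473/1.124 = 421 N.

P ≈ 421 N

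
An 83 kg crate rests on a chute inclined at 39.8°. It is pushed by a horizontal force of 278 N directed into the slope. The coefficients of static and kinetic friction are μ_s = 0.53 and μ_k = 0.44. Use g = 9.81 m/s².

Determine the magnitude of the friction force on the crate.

f ≈ 308 N (up the incline)

Normal direction: N = m g cos θ + P sin θ = 803.5 N.
Along the incline, the net driving force (taking up-slope positive) is P cos θ − m g sin θ = 213.6 − 521.2 = -307.6 N, so equilibrium requires friction f = 307.6 N (up-slope).
The limit of static friction is μ_s N = 425.9 N.
|f_req| = 307.6 ≤ 425.9 N → the crate is in equilibrium; friction equals the required value.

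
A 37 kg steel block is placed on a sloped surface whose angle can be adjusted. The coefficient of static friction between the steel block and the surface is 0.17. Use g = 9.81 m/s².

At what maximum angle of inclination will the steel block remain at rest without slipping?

θ_max ≈ 9.65°

At the slip threshold, m g sin θ = μ_s · m g cos θ, so tan θ = μ_s.
θ_max = arctan(0.17) = 9.65°.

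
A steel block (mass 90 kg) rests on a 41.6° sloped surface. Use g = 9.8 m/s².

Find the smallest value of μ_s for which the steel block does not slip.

μ_s,min ≈ 0.888

At the slip threshold m g sin θ = μ_s m g cos θ, so μ_s,min = tan θ.
μ_s,min = tan 41.6° = 0.888.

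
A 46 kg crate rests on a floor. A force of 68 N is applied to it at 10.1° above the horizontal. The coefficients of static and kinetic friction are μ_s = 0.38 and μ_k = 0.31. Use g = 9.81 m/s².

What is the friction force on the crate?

f ≈ 66.9 N

The vertical component of P reduces the normal force: N = m g − P sin α = 451.3 − 11.92 = 439.3 N.
The horizontal driving force is P cos α = 66.95 N, so equilibrium needs friction f = 66.95 N.
μ_s N = 0.38 × 439.3 = 166.9 N.
Since 66.95 N does not exceed the limit, the crate stays at rest and f = 66.9 N.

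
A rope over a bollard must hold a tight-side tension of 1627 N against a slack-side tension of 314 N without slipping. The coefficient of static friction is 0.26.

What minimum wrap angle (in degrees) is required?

β_min ≈ 363°

T₂/T₁ = e^{μβ} → β = ln(T₂/T₁)/μ.
β = ln(1627/314)/0.26 = 1.645/0.26 = 6.327 rad.
In degrees: β = 6.327 × 180/π = 363°.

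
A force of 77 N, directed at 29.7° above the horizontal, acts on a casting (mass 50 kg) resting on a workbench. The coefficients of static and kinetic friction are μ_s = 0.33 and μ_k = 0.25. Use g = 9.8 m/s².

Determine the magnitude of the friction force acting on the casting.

f ≈ 66.9 N

The vertical component of P reduces the normal force: N = m g − P sin α = 490 − 38.15 = 451.8 N.
For equilibrium, f = P cos α = 77×cos 29.7° = 66.88 N.
The static-friction limit is μ_s N = 149.1 N.
Since 66.88 N does not exceed the limit, the casting stays at rest and f = 66.9 N.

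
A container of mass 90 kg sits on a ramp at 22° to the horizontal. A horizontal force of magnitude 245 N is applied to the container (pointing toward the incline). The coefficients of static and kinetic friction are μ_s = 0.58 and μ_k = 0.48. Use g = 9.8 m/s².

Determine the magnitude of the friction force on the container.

f ≈ 103 N (up the incline)

Normal direction: N = m g cos θ + P sin θ = 909.6 N.
Parallel to the incline: P cos θ − m g sin θ = 227.2 − 330.4 = -103.2 N; the friction needed to balance this is 103.2 N acting up the slope.
The limit of static friction is μ_s N = 527.5 N.
Since 103.2 N is within the 527.5 N limit, the container stays put and friction is exactly 103 N.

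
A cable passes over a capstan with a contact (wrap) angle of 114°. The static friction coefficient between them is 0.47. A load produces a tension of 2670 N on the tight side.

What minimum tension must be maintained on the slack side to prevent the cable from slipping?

T_min ≈ 1050 N

Capstan equation at impending slip: T_tight/T_slack = e^{μβ}.
β = 114° = 1.99 rad; e^{μβ} = e^{0.47×1.99} = 2.548.
T_slack = T_tight / e^{μβ} = 2670 / 2.548 = 1050 N.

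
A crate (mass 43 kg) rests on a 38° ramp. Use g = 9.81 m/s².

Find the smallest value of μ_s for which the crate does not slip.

μ_s,min ≈ 0.781

At the slip threshold m g sin θ = μ_s m g cos θ, so μ_s,min = tan θ.
μ_s,min = tan 38° = 0.781.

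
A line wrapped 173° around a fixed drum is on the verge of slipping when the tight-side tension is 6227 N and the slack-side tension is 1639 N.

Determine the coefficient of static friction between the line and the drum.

μ ≈ 0.442

T₂/T₁ = e^{μβ} → μ = ln(T₂/T₁)/β.
β = 173° = 3.019 rad.
μ = ln(6227/1639)/3.019 = ln(3.799)/3.019 = 0.442.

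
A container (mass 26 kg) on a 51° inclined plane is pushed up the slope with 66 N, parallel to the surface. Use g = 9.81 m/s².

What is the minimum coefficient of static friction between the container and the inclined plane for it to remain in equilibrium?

N = m g cos θ = 160.5 N.
Friction must make up the shortfall along the incline: f = m g sin θ − P = 198.2 − 66 = 132.2 N.
At the threshold f = μ_s N, so μ_s,min = 132.2/160.5 = 0.824.

μ_s,min ≈ 0.824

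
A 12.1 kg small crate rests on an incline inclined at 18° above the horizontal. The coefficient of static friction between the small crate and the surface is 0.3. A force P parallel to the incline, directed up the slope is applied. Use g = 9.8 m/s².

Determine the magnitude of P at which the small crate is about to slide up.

P ≈ 70.5 N

At impending motion up the slope, friction acts down-slope at its limit: f = μ_s N.
P is parallel to the surface, so N = m g cos θ = 113 N.
Along the incline: P = m g sin θ + μ_s N = 36.6 + 0.3×113 = 70.5 N.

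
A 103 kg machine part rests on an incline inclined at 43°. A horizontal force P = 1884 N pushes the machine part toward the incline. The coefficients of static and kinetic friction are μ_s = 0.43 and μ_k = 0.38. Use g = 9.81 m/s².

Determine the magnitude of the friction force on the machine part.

Normal direction: N = m g cos θ + P sin θ = 2024 N.
Along the incline, the net driving force (taking up-slope positive) is P cos θ − m g sin θ = 1378 − 689.1 = 688.8 N, so equilibrium requires friction f = -688.8 N (down-slope).
Maximum static friction: μ_s N = 0.43 × 2024 = 870.3 N.
|f_req| = 688.8 ≤ 870.3 N → the machine part is in equilibrium; friction equals the required value.

f ≈ 689 N (down the incline)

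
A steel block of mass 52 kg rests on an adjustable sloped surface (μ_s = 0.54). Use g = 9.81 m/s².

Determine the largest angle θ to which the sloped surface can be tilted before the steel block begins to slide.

At the slip threshold, m g sin θ = μ_s · m g cos θ, so tan θ = μ_s.
θ_max = arctan(0.54) = 28.4°.

θ_max ≈ 28.4°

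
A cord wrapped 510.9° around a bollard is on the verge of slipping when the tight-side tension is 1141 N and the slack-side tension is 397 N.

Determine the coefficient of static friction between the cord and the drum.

μ ≈ 0.118

T₂/T₁ = e^{μβ} → μ = ln(T₂/T₁)/β.
β = 510.9° = 8.917 rad.
μ = ln(1141/397)/8.917 = ln(2.874)/8.917 = 0.118.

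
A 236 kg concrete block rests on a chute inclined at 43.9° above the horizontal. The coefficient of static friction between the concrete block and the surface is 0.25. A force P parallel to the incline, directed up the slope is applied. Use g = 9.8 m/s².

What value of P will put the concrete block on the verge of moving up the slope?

P ≈ 2020 N

At impending motion up the slope, friction acts down-slope at its limit: f = μ_s N.
P is parallel to the surface, so N = m g cos θ = 1670 N.
Along the incline: P = m g sin θ + μ_s N = 1600 + 0.25×1670 = 2020 N.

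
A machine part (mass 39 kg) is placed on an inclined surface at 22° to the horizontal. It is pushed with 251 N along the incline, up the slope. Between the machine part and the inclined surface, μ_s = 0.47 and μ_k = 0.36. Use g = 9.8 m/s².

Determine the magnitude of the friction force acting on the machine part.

Perpendicular to the surface, N = m g cos θ = 39·9.8·cos 22° = 354.4 N.
The friction needed for equilibrium is m g sin θ − P = 143.2 − 251 = -107.8 N, measured positive up-slope.
The static-friction ceiling is μ_s N = 0.47 × 354.4 = 166.6 N.
Since |-107.8| ≤ 166.6 N, the machine part remains in static equilibrium and friction takes exactly the required value.

f ≈ 108 N (down the incline)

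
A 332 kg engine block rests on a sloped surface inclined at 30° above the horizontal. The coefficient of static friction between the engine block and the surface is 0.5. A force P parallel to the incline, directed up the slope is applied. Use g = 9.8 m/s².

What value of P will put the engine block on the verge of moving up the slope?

At impending motion up the slope, friction acts down-slope at its limit: f = μ_s N.
P is parallel to the surface, so N = m g cos θ = 2820 N.
Along the incline: P = m g sin θ + μ_s N = 1630 + 0.5×2820 = 3040 N.

P ≈ 3040 N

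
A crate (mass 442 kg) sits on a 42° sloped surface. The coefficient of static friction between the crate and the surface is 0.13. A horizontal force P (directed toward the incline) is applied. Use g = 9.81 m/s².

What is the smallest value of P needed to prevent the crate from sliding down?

The crate tends to slide down (tan θ > μ_s), so at the point of impending slip friction acts up-slope at its limit: f = μ_s N.
Perpendicular to the incline: N = m g cos θ + P sin θ.
Along the incline: P cos θ + μ_s N = m g sin θ, i.e. P cos θ + μ_s (m g cos θ + P sin θ) = m g sin θ.
Solving, P (cos θ + μ_s sin θ) = m g (sin θ − μ_s cos θ), so P = 4340×0.5725/0.8301 = 2990 N.

P_min ≈ 2990 N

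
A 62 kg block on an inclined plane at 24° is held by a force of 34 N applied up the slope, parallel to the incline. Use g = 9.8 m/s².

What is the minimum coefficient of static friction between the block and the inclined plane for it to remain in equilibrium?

μ_s,min ≈ 0.384

N = m g cos θ = 555.1 N.
Friction must make up the shortfall along the incline: f = m g sin θ − P = 247.1 − 34 = 213.1 N.
At the threshold f = μ_s N, so μ_s,min = 213.1/555.1 = 0.384.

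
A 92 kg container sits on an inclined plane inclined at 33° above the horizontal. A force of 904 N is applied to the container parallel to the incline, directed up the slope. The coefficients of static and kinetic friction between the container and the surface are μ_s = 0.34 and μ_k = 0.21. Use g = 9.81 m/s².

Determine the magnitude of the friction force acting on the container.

f ≈ 159 N (down the incline)

The normal reaction is N = m g cos θ = 756.9 N.
Parallel to the incline, ΣF = 0 gives f = m g sin θ − P = 491.5 − 904 = -412.5 N (up-slope positive).
Static friction can supply at most μ_s N = 257.4 N.
Since |-412.5| > 257.4 N, static friction cannot hold it; the container slides up the incline and kinetic friction applies: f = μ_k N = 0.21 × 756.9 = 159 N.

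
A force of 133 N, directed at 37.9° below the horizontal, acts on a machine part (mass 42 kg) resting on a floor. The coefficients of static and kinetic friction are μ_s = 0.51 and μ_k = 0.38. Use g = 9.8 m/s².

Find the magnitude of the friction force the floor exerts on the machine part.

N = m g + P sin α = 411.6 + 133×sin 37.9° = 493.3 N.
For equilibrium, f = P cos α = 133×cos 37.9° = 104.9 N.
μ_s N = 0.51 × 493.3 = 251.6 N.
Since 104.9 N does not exceed the limit, the machine part stays at rest and f = 105 N.

f ≈ 105 N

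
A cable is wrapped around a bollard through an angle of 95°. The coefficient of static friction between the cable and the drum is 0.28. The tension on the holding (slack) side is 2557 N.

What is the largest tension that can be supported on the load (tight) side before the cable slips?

T_max ≈ 4070 N

At impending slip the capstan equation gives T₂/T₁ = e^{μβ} with β in radians.
β = 95° × π/180 = 1.658 rad.
e^{μβ} = e^{0.28×1.658} = 1.591.
T₂ = T₁ · e^{μβ} = 2557 × 1.591 = 4070 N.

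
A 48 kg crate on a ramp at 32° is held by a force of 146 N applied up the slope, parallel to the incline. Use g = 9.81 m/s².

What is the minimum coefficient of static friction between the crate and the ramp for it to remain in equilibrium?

μ_s,min ≈ 0.259

N = m g cos θ = 399.3 N.
Friction must make up the shortfall along the incline: f = m g sin θ − P = 249.5 − 146 = 103.5 N.
At the threshold f = μ_s N, so μ_s,min = 103.5/399.3 = 0.259.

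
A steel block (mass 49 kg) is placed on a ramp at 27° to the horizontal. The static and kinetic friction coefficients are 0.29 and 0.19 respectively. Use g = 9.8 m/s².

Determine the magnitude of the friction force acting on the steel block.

Perpendicular to the surface, N = m g cos θ = 49·9.8·cos 27° = 427.9 N.
For equilibrium along the incline, friction must balance the weight component: f = m g sin θ = 218 N up the slope.
Static friction can supply at most μ_s N = 124.1 N.
Since |218| > 124.1 N, static friction cannot hold it; the steel block slides down the incline and kinetic friction applies: f = μ_k N = 0.19 × 427.9 = 81.3 N.

f ≈ 81.3 N (up the incline)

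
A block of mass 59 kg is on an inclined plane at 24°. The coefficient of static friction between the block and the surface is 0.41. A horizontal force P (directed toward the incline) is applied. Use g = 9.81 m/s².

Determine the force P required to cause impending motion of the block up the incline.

P ≈ 606 N

At impending motion up the slope, friction acts down-slope at its limit: f = μ_s N.
Perpendicular to the incline: N = m g cos θ + P sin θ.
Along the incline: P cos θ = m g sin θ + μ_s N = m g sin θ + μ_s (m g cos θ + P sin θ).
Solving, P (cos θ − μ_s sin θ) = m g (sin θ + μ_s cos θ), so P = 59×9.81×(sin 24° + 0.41 cos 24°)/(cos 24° − 0.41 sin 24°) = 579×0.7813/0.7468 = 606 N.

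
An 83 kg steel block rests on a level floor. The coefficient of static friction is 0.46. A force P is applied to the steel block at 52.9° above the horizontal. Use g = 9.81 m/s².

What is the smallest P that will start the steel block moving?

N = m g − P sin α (the pull lifts the steel block).
At impending slip, P cos α = μ_s N = μ_s (m g − P sin α).
Solving: P (cos α + μ_s sin α) = μ_s m g → P = 0.46×814/(cos 52.9° + 0.46 sin 52.9°) = 375/0.9701 = 386 N.

P ≈ 386 N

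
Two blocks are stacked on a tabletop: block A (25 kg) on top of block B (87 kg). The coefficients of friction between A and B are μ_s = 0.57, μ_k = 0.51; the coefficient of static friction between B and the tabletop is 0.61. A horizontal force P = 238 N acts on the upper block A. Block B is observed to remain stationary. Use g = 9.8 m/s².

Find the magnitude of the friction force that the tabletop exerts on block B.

Between the blocks, N₁ = m_A g = 245 N.
So the A–B interface can sustain at most μ_s N₁ = 139.7 N of static friction.
P = 238 N exceeds that limit, so A slips over B and the interface friction becomes kinetic: f₁ = μ_k N₁ = 0.51×245 = 125 N.
By Newton's third law B feels 125 N forward from A. With B stationary, the floor's static friction on B balances it: f₂ = 125 N (well within μ_s(m_A+m_B)g = 669.5 N).

f ≈ 125 N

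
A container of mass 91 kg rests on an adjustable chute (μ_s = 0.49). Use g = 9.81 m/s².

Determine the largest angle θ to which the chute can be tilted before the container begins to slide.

At the slip threshold, m g sin θ = μ_s · m g cos θ, so tan θ = μ_s.
θ_max = arctan(0.49) = 26.1°.

θ_max ≈ 26.1°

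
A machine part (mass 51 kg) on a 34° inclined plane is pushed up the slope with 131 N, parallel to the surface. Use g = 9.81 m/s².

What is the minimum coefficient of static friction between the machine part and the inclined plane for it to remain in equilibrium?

μ_s,min ≈ 0.359

N = m g cos θ = 414.8 N.
Friction must make up the shortfall along the incline: f = m g sin θ − P = 279.8 − 131 = 148.8 N.
At the threshold f = μ_s N, so μ_s,min = 148.8/414.8 = 0.359.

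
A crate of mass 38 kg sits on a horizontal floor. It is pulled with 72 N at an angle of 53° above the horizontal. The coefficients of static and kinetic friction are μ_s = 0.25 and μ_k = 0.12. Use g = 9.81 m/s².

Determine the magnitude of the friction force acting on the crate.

N = m g − P sin α = 372.8 − 72×sin 53° = 315.3 N.
The horizontal driving force is P cos α = 43.33 N, so equilibrium needs friction f = 43.33 N.
The static-friction limit is μ_s N = 78.82 N.
43.33 ≤ 78.82 N → static; friction equals the required 43.3 N.

f ≈ 43.3 N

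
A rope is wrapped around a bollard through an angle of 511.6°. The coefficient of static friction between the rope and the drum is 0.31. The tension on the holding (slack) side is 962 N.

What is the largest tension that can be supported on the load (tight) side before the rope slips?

T_max ≈ 15300 N

At impending slip the capstan equation gives T₂/T₁ = e^{μβ} with β in radians.
β = 511.6° × π/180 = 8.929 rad.
e^{μβ} = e^{0.31×8.929} = 15.93.
T₂ = T₁ · e^{μβ} = 962 × 15.93 = 15300 N.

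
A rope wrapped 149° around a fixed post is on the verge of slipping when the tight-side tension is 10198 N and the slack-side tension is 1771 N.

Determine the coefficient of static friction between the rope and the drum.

T₂/T₁ = e^{μβ} → μ = ln(T₂/T₁)/β.
β = 149° = 2.601 rad.
μ = ln(10198/1771)/2.601 = ln(5.758)/2.601 = 0.673.

μ ≈ 0.673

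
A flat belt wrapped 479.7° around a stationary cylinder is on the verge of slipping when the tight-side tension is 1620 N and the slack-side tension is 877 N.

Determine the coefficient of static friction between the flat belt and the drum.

μ ≈ 0.0733

T₂/T₁ = e^{μβ} → μ = ln(T₂/T₁)/β.
β = 479.7° = 8.372 rad.
μ = ln(1620/877)/8.372 = ln(1.847)/8.372 = 0.0733.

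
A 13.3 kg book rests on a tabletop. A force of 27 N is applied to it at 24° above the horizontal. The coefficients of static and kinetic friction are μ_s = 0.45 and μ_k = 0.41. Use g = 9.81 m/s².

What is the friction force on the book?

N = m g − P sin α = 130.5 − 27×sin 24° = 119.5 N.
For equilibrium, f = P cos α = 27×cos 24° = 24.67 N.
The static-friction limit is μ_s N = 53.77 N.
24.67 ≤ 53.77 N → static; friction equals the required 24.7 N.

f ≈ 24.7 N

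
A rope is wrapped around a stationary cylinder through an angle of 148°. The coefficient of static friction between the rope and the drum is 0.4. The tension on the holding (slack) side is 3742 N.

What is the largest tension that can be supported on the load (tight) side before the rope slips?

At impending slip the capstan equation gives T₂/T₁ = e^{μβ} with β in radians.
β = 148° × π/180 = 2.583 rad.
e^{μβ} = e^{0.4×2.583} = 2.81.
T₂ = T₁ · e^{μβ} = 3742 × 2.81 = 10500 N.

T_max ≈ 10500 N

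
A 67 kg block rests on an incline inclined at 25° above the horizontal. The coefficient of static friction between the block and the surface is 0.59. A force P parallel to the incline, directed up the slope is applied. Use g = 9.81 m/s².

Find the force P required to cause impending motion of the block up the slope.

At impending motion up the slope, friction acts down-slope at its limit: f = μ_s N.
P is parallel to the surface, so N = m g cos θ = 596 N.
Along the incline: P = m g sin θ + μ_s N = 278 + 0.59×596 = 629 N.

P ≈ 629 N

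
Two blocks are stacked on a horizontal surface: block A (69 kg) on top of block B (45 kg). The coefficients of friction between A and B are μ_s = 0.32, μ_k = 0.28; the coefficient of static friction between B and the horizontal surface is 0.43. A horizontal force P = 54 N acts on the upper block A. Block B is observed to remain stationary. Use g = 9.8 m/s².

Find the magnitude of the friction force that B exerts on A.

Normal force at the A–B interface: N₁ = m_A g = 676.2 N.
Maximum static friction on A from B: μ_s N₁ = 0.32×676.2 = 216.4 N.
Since P = 54 N ≤ 216.4 N, A does not slip on B; friction on A equals P = 54 N.
B experiences an equal 54 N forward from A (third law). B is in equilibrium, so the floor supplies f₂ = 54 N of static friction (limit μ_s(m_A+m_B)g = 480.4 N, not exceeded).

f ≈ 54 N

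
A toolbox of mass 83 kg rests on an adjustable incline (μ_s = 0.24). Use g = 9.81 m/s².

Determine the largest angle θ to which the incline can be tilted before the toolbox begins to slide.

θ_max ≈ 13.5°

At the slip threshold, m g sin θ = μ_s · m g cos θ, so tan θ = μ_s.
θ_max = arctan(0.24) = 13.5°.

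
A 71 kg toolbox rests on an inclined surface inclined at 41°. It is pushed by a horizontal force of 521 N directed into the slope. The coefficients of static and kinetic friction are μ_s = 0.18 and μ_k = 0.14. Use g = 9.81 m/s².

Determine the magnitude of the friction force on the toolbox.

f ≈ 63.7 N (up the incline)

The horizontal push has a component P sin θ into the surface, so N = m g cos θ + P sin θ = 525.7 + 341.8 = 867.5 N.
Parallel to the incline: P cos θ − m g sin θ = 393.2 − 457 = -63.75 N; the friction needed to balance this is 63.75 N acting up the slope.
The limit of static friction is μ_s N = 156.1 N.
Since 63.75 N is within the 156.1 N limit, the toolbox stays put and friction is exactly 63.7 N.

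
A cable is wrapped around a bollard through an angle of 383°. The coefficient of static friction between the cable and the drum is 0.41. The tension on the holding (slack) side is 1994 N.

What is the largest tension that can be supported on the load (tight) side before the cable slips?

At impending slip the capstan equation gives T₂/T₁ = e^{μβ} with β in radians.
β = 383° × π/180 = 6.685 rad.
e^{μβ} = e^{0.41×6.685} = 15.5.
T₂ = T₁ · e^{μβ} = 1994 × 15.5 = 30900 N.

T_max ≈ 30900 N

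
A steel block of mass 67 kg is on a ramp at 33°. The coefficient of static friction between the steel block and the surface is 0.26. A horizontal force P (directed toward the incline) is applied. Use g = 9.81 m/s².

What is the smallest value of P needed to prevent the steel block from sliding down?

P_min ≈ 219 N

The steel block tends to slide down (tan θ > μ_s), so at the point of impending slip friction acts up-slope at its limit: f = μ_s N.
Perpendicular to the incline: N = m g cos θ + P sin θ.
Along the incline: P cos θ + μ_s N = m g sin θ, i.e. P cos θ + μ_s (m g cos θ + P sin θ) = m g sin θ.
Solving, P (cos θ + μ_s sin θ) = m g (sin θ − μ_s cos θ), so P = 657×0.3266/0.9803 = 219 N.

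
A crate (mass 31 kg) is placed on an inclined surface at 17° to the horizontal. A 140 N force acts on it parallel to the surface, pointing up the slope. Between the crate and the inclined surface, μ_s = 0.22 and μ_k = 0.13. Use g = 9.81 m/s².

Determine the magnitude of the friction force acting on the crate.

Normal force: N = m g cos θ = 31 × 9.81 × cos 17° = 290.8 N.
For equilibrium along the incline the friction force must supply f = m g sin θ − P = 88.91 − 140 = -51.09 N (positive meaning up-slope).
Maximum static friction available: μ_s N = 0.22 × 290.8 = 63.98 N.
Since |-51.09| ≤ 63.98 N, static friction is sufficient; f equals the required value, not μ_s N.

f ≈ 51.1 N (down the incline)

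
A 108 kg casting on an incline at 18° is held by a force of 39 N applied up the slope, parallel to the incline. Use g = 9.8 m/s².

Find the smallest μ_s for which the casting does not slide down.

N = m g cos θ = 1007 N.
Friction must make up the shortfall along the incline: f = m g sin θ − P = 327.1 − 39 = 288.1 N.
At the threshold f = μ_s N, so μ_s,min = 288.1/1007 = 0.286.

μ_s,min ≈ 0.286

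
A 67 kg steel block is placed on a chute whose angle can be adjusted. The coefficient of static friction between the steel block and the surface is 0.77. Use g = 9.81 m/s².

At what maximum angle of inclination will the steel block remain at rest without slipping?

At the slip threshold, m g sin θ = μ_s · m g cos θ, so tan θ = μ_s.
θ_max = arctan(0.77) = 37.6°.

θ_max ≈ 37.6°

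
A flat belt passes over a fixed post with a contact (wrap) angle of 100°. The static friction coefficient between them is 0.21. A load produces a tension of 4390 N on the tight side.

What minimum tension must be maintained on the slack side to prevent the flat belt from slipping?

Capstan equation at impending slip: T_tight/T_slack = e^{μβ}.
β = 100° = 1.745 rad; e^{μβ} = e^{0.21×1.745} = 1.443.
T_slack = T_tight / e^{μβ} = 4390 / 1.443 = 3040 N.

T_min ≈ 3040 N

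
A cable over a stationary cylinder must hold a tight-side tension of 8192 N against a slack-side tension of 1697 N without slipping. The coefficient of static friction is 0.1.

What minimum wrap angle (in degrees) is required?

β_min ≈ 902°

T₂/T₁ = e^{μβ} → β = ln(T₂/T₁)/μ.
β = ln(8192/1697)/0.1 = 1.574/0.1 = 15.74 rad.
In degrees: β = 15.74 × 180/π = 902°.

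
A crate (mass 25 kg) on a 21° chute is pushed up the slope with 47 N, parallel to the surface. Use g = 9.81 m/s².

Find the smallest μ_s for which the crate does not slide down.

μ_s,min ≈ 0.179

N = m g cos θ = 229 N.
Friction must make up the shortfall along the incline: f = m g sin θ − P = 87.89 − 47 = 40.89 N.
At the threshold f = μ_s N, so μ_s,min = 40.89/229 = 0.179.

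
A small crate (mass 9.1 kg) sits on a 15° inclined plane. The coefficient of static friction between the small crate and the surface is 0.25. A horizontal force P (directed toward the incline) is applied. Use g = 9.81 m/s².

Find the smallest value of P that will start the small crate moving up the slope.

At impending motion up the slope, friction acts down-slope at its limit: f = μ_s N.
Perpendicular to the incline: N = m g cos θ + P sin θ.
Along the incline: P cos θ = m g sin θ + μ_s N = m g sin θ + μ_s (m g cos θ + P sin θ).
Solving, P (cos θ − μ_s sin θ) = m g (sin θ + μ_s cos θ), so P = 9.1×9.81×(sin 15° + 0.25 cos 15°)/(cos 15° − 0.25 sin 15°) = 89.3×0.5003/0.9012 = 49.6 N.

P ≈ 49.6 N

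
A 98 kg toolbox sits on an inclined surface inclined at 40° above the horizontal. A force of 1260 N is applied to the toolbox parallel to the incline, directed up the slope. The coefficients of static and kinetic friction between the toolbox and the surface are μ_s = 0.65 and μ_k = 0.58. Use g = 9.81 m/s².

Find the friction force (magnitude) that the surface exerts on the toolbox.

f ≈ 427 N (down the incline)

The normal reaction is N = m g cos θ = 736.5 N.
For equilibrium along the incline the friction force must supply f = m g sin θ − P = 618 − 1260 = -642 N (positive meaning up-slope).
Maximum static friction available: μ_s N = 0.65 × 736.5 = 478.7 N.
|-642| exceeds 478.7 N, so the toolbox slips up-slope; friction is kinetic, f = μ_k N = 0.58×736.5 = 427 N.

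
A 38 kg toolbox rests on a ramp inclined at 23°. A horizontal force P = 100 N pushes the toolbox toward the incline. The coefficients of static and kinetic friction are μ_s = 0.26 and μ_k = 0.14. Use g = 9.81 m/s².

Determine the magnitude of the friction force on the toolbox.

The horizontal push has a component P sin θ into the surface, so N = m g cos θ + P sin θ = 343.1 + 39.07 = 382.2 N.
Parallel to the incline: P cos θ − m g sin θ = 92.05 − 145.7 = -53.61 N; the friction needed to balance this is 53.61 N acting up the slope.
Maximum static friction: μ_s N = 0.26 × 382.2 = 99.38 N.
Since 53.61 N is within the 99.38 N limit, the toolbox stays put and friction is exactly 53.6 N.

f ≈ 53.6 N (up the incline)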